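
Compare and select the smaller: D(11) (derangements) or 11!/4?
11!/4

Explanation: D(11) = (11-1)·[D(10) + D(9)] = 10·[1,334,961 + 133,496] = 14,684,570; 11!/4 = 39,916,800/4 = 9,979,200.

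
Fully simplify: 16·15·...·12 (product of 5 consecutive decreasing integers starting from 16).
This is P(16,5) = 16!/(11)! = 524,160.

Answer: 524,160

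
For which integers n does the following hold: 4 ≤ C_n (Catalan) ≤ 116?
3, 4, 5
C_2=2; C_3=5; C_4=14; C_5=42; C_6=132. So valid n = 3, 4, 5.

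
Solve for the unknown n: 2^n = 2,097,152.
21

Reasoning: 2,097,152 = 1,024 × 1,024 × 2 = 2^10 × 2^10 × 2^1 = 2^21, so n = 21.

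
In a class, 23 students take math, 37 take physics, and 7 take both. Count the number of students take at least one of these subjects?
53

Solution: |A∪B| = |A|+|B|-|A∩B| = 23+37-7 = 53.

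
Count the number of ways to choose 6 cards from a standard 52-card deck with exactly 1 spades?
7,484,841

Solution: 13 spades and 39 non-spades: C(13,1) × C(39,5) = 13 × 575757 = 7,484,841.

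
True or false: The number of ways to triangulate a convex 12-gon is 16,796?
True

Explanation: Triangulations of a convex 12-gon are counted by the Catalan number C_10: C_10 = C(20,10)/(10+1) = 184,756/11 = 16,796.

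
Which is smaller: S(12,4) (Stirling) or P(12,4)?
P(12,4)

S(12,4) = 4·S(11,4) + S(11,3) = 4·145,750 + 28,501 = 611,501; P(12,4) = 11,880.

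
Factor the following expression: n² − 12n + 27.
(n − 3)(n − 9)
Seek roots whose sum is 12 and product is 27: (3, 9). So n² − 12n + 27 = (n − 3)(n − 9).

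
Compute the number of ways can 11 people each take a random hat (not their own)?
14,684,570

Reasoning: Using D(n) = (n-1)[D(n-1) + D(n-2)]:
D(11) = (11-1) × [D(10) + D(9)]
      = 10 × [1334961 + 133496]
      = 10 × 1468457
      = 14,684,570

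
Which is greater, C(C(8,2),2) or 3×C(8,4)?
C(C(8,2),2)

Working:
C(C(8,2),2)=378, 3×C(8,4)=210.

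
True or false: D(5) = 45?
False

Working:
Derangements of 5 elements: D(5) = (5-1)·[D(4) + D(3)] = 4·[9 + 2] = 44.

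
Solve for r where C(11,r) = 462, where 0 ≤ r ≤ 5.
5

Explanation: C(11,r) is increasing for 0 ≤ r ≤ 5. Stepping up (C(11,r+1) = C(11,r)·(11−r)/(r+1)): C(11,1) = 11, C(11,2) = 55, C(11,3) = 165, C(11,4) = 330, C(11,5) = 462 ✓. So r = 5.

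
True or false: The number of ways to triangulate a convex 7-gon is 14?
Triangulations of a convex 7-gon are counted by the Catalan number C_5: C_5 = C(10,5)/(5+1) = 252/6 = 42.
Final answer: False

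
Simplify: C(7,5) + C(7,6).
By Pascal's identity: C(8,6) = 28.

Answer: 28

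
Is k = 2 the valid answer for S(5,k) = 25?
No
S(5,2) = 2·S(4,2) + S(4,1) = 2·7 + 1 = 15, which does not equal 25.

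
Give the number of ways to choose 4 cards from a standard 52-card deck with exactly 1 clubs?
118,807

13 clubs and 39 non-clubs: C(13,1) × C(39,3) = 13 × 9139 = 118,807.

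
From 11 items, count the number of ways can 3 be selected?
C(11,3) = 11! / (3! × (11-3)!)
         = 11! / (3! × 8!)
         = 165
Final answer: 165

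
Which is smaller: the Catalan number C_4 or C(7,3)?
C_4
C_4 = C(8,4)/(4+1) = 70/5 = 14; C(7,3) = 35.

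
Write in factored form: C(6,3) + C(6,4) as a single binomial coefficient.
C(7,4)

Solution: By Pascal's identity: C(6,3) + C(6,4) = C(7,4) = 35.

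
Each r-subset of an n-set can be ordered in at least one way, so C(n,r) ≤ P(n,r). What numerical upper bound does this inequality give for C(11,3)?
P(11,3) = 11·10·9 = 990, so C(11,3) ≤ 990. (The bound is loose by a factor of 3! = 6: C(11,3) = 990/6 = 165.)
Final answer: 990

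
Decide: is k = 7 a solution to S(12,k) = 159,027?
No

S(12,7) = 7·S(11,7) + S(11,6) = 7·63,987 + 179,487 = 627,396, which does not equal 159,027.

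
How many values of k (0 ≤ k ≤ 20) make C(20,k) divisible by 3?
12
Checking C(20,k) mod 3 for k = 0..20: divisible at k = 3, 4, 5, 6, 7, 8, 12, 13, 14, 15, 16, 17. That's 12 values.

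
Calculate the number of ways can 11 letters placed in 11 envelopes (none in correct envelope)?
Using D(n) = (n-1)[D(n-1) + D(n-2)]:
D(11) = (11-1) × [D(10) + D(9)]
      = 10 × [1334961 + 133496]
      = 10 × 1468457
      = 14,684,570

Answer: 14,684,570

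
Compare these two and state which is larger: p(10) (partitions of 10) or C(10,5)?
C(10,5)

Pentagonal recurrence p(n) = p(n−1) + p(n−2) − p(n−5) − p(n−7) + …: p(10) = p(9) + p(8) − p(5) − p(3) = 30 + 22 − 7 − 3 = 42; C(10,5) = 252.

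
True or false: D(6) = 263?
False
Derangements of 6 elements: D(6) = (6-1)·[D(5) + D(4)] = 5·[44 + 9] = 265.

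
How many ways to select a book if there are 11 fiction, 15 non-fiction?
26

Reasoning: By the addition principle: 11 + 15 = 26.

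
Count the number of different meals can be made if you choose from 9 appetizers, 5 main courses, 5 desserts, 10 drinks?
2,250
By the multiplication principle: 9 × 5 × 5 × 10 = 2,250.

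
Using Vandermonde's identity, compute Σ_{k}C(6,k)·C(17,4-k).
8,855

Reasoning: = C(6+17,4) = C(23,4) = 8,855.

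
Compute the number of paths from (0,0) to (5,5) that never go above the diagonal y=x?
42

Counted by the Catalan number C_5: C_5 = C(10,5)/(5+1) = 252/6 = 42.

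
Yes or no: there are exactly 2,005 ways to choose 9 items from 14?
C(14,9) = 2,002 ≠ 2005.
Final answer: No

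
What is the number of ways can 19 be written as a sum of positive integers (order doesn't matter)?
Pentagonal recurrence p(n) = p(n−1) + p(n−2) − p(n−5) − p(n−7) + …: p(19) = p(18) + p(17) − p(14) − p(12) + p(7) + p(4) = 385 + 297 − 135 − 77 + 15 + 5 = 490.

Answer: 490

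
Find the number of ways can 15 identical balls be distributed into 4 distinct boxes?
816
C(15+4-1, 4-1) = C(18, 3) = 816.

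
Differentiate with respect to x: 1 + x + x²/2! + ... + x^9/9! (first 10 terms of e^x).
1 + x + x²/2! + ... + x^8/8!

Working:
Differentiating term by term gives the first 9 terms of e^x.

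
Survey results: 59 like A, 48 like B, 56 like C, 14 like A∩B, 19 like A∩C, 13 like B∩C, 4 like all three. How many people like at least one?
121
|A∪B∪C| = 59+48+56-14-19-13+4 = 121.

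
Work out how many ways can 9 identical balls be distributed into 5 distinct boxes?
715

C(9+5-1, 5-1) = C(13, 4) = 715.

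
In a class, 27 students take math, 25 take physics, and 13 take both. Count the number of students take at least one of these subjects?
|A∪B| = |A|+|B|-|A∩B| = 27+25-13 = 39.
Final answer: 39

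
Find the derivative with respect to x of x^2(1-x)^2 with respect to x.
2x^1(1-x)^2 - 2x^2(1-x)^1

Explanation: Product rule: 2x^{1}(1-x)^{2} + x^2·(-2)(1-x)^{1}.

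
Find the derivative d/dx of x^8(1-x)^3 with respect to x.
8x^7(1-x)^3 - 3x^8(1-x)^2

Product rule: 8x^{7}(1-x)^{3} + x^8·(-3)(1-x)^{2}.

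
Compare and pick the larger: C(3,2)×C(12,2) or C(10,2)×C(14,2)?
C(3,2)×C(12,2)=198, C(10,2)×C(14,2)=4,095.
Final answer: C(10,2)×C(14,2)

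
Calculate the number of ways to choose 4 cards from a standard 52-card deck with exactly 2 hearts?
13 hearts and 39 non-hearts: C(13,2) × C(39,2) = 78 × 741 = 57,798.

Answer: 57,798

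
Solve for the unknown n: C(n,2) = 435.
C(n,2) = n(n−1)/2! is increasing in n, and n(n−1) = 2!·435 = 870 ≈ (n−0.5)^2 gives n ≈ 30.0. Check: C(28,2) = 378, C(29,2) = 406, C(30,2) = 435 ✓. So n = 30.

Answer: 30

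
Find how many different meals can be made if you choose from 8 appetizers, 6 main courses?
48

Working:
By the multiplication principle: 8 × 6 = 48.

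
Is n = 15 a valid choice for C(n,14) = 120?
No

Working:
C(15,14) = 15·14·13·12·11·10·9·8·7·6·5·4·3·2/14! = 1,307,674,368,000/87,178,291,200 = 15, which does not equal 120.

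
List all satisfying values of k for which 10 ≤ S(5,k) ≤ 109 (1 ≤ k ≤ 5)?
2, 3, 4

Solution: S(5,1)=1; S(5,2)=15; S(5,3)=25; S(5,4)=10; S(5,5)=1. So valid k = 2, 3, 4.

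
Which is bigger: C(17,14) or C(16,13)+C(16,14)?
By Pascal's identity: C(17,14) = C(16,13)+C(16,14) = 680. Equal.
Final answer: Equal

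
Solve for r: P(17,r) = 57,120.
P(17,r) = 17·16·…·(17−r+1), a product of r factors. Multiplying down from 17: 17 = 17; 17·16 = 272; 17·16·15 = 4,080; 17·16·15·14 = 57,120 ✓ (4 factors). So r = 4.
Final answer: 4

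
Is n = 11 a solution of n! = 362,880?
No

Explanation: 11! = 11·10! = 11·3,628,800 = 39,916,800, which does not equal 362,880.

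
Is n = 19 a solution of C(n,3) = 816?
No

Reasoning: C(19,3) = 19·18·17/3! = 5,814/6 = 969, which does not equal 816.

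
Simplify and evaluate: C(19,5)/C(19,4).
3

Working:
C(n,k+1)/C(n,k) = (n−k)/(k+1). Here (19−4)/(4+1) = 15/5 = 3.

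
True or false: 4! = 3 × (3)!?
False

Solution: 4! = 4 × 3! = 24, but 3 × 3! = 18.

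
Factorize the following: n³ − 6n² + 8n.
n(n − 2)(n − 4)

Solution: n³ − 6n² + 8n = n(n² − 6n + 8) = n(n − 2)(n − 4).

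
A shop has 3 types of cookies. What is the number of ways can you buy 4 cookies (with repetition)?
Stars and bars: C(4+3-1, 4) = C(6, 4) = 15.
Final answer: 15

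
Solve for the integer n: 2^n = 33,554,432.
25

Reasoning: 33,554,432 = 1,024 × 1,024 × 32 = 2^10 × 2^10 × 2^5 = 2^25, so n = 25.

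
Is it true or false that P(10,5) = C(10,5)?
False

Reasoning: P(10,5) = 30,240 but C(10,5) = 252; they differ by a factor of 5! = 120, so the statement does not hold.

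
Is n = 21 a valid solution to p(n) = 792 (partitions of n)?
Pentagonal recurrence p(n) = p(n−1) + p(n−2) − p(n−5) − p(n−7) + …: p(21) = p(20) + p(19) − p(16) − p(14) + p(9) + p(6) = 627 + 490 − 231 − 135 + 30 + 11 = 792, which equals 792.
Final answer: Yes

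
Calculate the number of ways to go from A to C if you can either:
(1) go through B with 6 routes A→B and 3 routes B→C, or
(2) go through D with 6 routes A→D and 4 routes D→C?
42

Reasoning: Route via B: 6×3=18. Route via D: 6×4=24. Total: 42.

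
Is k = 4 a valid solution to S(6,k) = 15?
No

S(6,4) = 4·S(5,4) + S(5,3) = 4·10 + 25 = 65, which does not equal 15.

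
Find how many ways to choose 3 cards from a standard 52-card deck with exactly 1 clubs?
9,633

Working:
13 clubs and 39 non-clubs: C(13,1) × C(39,2) = 13 × 741 = 9,633.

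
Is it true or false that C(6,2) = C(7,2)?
LHS = C(6,2) = 15; RHS = C(7,2) = 21. 15 ≠ 21, so the statement does not hold.
Final answer: False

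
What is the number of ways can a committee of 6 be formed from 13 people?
C(13,6) = 13! / (6! × (13-6)!)
         = 13! / (6! × 7!)
         = 1,716

Answer: 1,716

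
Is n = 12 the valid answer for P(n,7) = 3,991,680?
P(12,7) = 12·11·10·9·8·7·6 = 3,991,680, which equals 3,991,680.

Answer: Yes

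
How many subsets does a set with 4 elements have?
16

Working:
Each element can be included or excluded: 2^4 = 16.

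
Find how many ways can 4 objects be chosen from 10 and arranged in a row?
5,040

P(10,4) = 10!/(10-4)! = 5,040.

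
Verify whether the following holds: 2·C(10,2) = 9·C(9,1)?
False

Solution: Absorption identity k·C(n,k) = n·C(n-1,k-1). LHS = 2·45 = 90; RHS = 9·9 = 81.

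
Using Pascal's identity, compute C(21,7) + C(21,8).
319,770

C(21,7) + C(21,8) = C(22,8) = 319,770.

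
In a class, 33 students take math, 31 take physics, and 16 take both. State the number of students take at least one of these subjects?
48

Reasoning: |A∪B| = |A|+|B|-|A∩B| = 33+31-16 = 48.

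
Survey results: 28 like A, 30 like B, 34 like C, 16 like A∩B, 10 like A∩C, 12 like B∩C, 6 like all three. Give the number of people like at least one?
|A∪B∪C| = 28+30+34-16-10-12+6 = 60.
Final answer: 60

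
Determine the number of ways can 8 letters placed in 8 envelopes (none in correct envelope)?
14,833
Using D(n) = (n-1)[D(n-1) + D(n-2)]:
D(8) = (8-1) × [D(7) + D(6)]
      = 7 × [1854 + 265]
      = 7 × 2119
      = 14,833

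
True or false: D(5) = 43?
False

Solution: Derangements of 5 elements: D(5) = (5-1)·[D(4) + D(3)] = 4·[9 + 2] = 44.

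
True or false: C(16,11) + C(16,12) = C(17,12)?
True
Pascal's identity C(n,k) + C(n,k+1) = C(n+1,k+1): 4,368 + 1,820 = 6,188 = C(17,12).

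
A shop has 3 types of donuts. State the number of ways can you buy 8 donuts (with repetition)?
Stars and bars: C(8+3-1, 8) = C(10, 8) = 45.
Final answer: 45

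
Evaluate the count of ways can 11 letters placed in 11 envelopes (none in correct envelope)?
14,684,570
Using D(n) = (n-1)[D(n-1) + D(n-2)]:
D(11) = (11-1) × [D(10) + D(9)]
      = 10 × [1334961 + 133496]
      = 10 × 1468457
      = 14,684,570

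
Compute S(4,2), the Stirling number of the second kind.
7

Solution: Using the Stirling recurrence: S(n,k) = k·S(n-1,k) + S(n-1,k-1)
S(4,2) = 2·S(3,2) + S(3,1)
         = 2·3 + 1
         = 6 + 1
         = 7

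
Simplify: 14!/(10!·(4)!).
1,001
This is C(14,10) = 1,001.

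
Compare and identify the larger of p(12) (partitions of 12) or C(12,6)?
C(12,6)
Pentagonal recurrence p(n) = p(n−1) + p(n−2) − p(n−5) − p(n−7) + …: p(12) = p(11) + p(10) − p(7) − p(5) + p(0) = 56 + 42 − 15 − 7 + 1 = 77; C(12,6) = 924.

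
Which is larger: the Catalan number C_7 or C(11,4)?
C_7

Working:
C_7 = C(14,7)/(7+1) = 3,432/8 = 429; C(11,4) = 330.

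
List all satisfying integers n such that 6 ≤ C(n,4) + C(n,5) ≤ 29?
C(4,4)+C(4,5)=1; C(5,4)+C(5,5)=6; C(6,4)+C(6,5)=21; C(7,4)+C(7,5)=56. So valid n = 5, 6.

Answer: 5, 6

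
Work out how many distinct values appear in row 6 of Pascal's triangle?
4

Row 6 has entries C(6,0)..C(6,6); by symmetry C(6,k)=C(6,6-k), giving 4 distinct values.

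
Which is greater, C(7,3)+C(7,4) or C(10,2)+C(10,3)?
C(10,2)+C(10,3)

First=70, Second=165.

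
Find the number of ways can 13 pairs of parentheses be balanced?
742,900

Explanation: Using the Catalan number formula: C_n = C(2n, n) / (n+1)
C_13 = C(26, 13) / (13+1)
     = 10400600 / 14
     = 742,900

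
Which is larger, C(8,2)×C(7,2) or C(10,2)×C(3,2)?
C(8,2)×C(7,2)
C(8,2)×C(7,2)=588, C(10,2)×C(3,2)=135.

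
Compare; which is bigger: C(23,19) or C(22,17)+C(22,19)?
C(22,17)+C(22,19)

Solution: C(23,19)=8,855; C(22,17)+C(22,19)=26,334+1,540=27,874.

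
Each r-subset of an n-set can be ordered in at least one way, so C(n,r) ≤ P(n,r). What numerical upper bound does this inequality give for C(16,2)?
240
P(16,2) = 16·15 = 240, so C(16,2) ≤ 240. (The bound is loose by a factor of 2! = 2: C(16,2) = 240/2 = 120.)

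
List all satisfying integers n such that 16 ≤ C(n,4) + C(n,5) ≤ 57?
6, 7

Explanation: C(5,4)+C(5,5)=6; C(6,4)+C(6,5)=21; C(7,4)+C(7,5)=56; C(8,4)+C(8,5)=126. So valid n = 6, 7.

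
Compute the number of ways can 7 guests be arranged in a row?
5,040

Reasoning: Arrangements of 7 distinct objects: 7! = 5,040.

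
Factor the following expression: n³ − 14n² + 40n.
n(n − 4)(n − 10)

Working:
n³ − 14n² + 40n = n(n² − 14n + 40) = n(n − 4)(n − 10).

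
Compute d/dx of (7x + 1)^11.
77(7x + 1)^10

Reasoning: Chain rule: 11(7x+1)^{10} × 7 = 77(7x+1)^{10}.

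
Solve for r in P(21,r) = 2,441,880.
5

P(21,r) = 21·20·…·(21−r+1), a product of r factors. Multiplying down from 21: 21 = 21; 21·20 = 420; 21·20·19 = 7,980; 21·20·19·18 = 143,640; 21·20·19·18·17 = 2,441,880 ✓ (5 factors). So r = 5.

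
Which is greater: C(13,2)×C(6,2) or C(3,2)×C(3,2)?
C(13,2)×C(6,2)

Working:
C(13,2)×C(6,2)=1,170, C(3,2)×C(3,2)=9.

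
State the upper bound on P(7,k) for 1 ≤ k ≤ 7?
P(7,k) increases in k, so maximum at k = 7: 7! = 5,040.

Answer: 5,040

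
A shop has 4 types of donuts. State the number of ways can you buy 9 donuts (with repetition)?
220
Stars and bars: C(9+4-1, 9) = C(12, 9) = 220.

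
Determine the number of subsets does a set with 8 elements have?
256

Solution: Each element can be included or excluded: 2^8 = 256.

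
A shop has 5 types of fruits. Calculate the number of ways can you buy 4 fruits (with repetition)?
70

Stars and bars: C(4+5-1, 4) = C(8, 4) = 70.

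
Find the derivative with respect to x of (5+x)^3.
3(5+x)^2

Solution: Using the power rule: d/dx (5+x)^3 = 3(5+x)^{2}.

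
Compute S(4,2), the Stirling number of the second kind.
7

Working:
Using the Stirling recurrence: S(n,k) = k·S(n-1,k) + S(n-1,k-1)
S(4,2) = 2·S(3,2) + S(3,1)
         = 2·3 + 1
         = 6 + 1
         = 7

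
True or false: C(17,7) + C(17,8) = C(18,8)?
True

Explanation: Pascal's identity C(n,k) + C(n,k+1) = C(n+1,k+1): 19,448 + 24,310 = 43,758 = C(18,8).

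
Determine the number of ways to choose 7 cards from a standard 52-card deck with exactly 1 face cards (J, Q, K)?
46,060,560

Reasoning: 12 face cards and 40 non-face cards: C(12,1) × C(40,6) = 12 × 3,838,380 = 46,060,560.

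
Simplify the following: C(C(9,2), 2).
630

Working:
C(9,2) = 36, then C(36, 2) = 630.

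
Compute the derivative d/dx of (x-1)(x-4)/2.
d/dx[(x-1)(x-4)] = (x-4) + (x-1) = 2x - 5. Dividing by 2 gives (2x - 5)/2.

Answer: (2x - 5)/2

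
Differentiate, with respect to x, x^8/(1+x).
Quotient rule: [8x^{7}(1+x) - x^8]/(1+x)².

Answer: (8x^7(1+x) - x^8)/(1+x)²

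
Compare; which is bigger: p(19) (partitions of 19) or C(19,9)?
Pentagonal recurrence p(n) = p(n−1) + p(n−2) − p(n−5) − p(n−7) + …: p(19) = p(18) + p(17) − p(14) − p(12) + p(7) + p(4) = 385 + 297 − 135 − 77 + 15 + 5 = 490; C(19,9) = 92,378.
Final answer: C(19,9)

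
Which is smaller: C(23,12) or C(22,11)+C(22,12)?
By Pascal's identity: C(23,12) = C(22,11)+C(22,12) = 1,352,078. Equal.

Answer: Equal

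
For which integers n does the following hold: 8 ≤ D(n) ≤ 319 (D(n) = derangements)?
4, 5, 6

Working:
Using D(n) = (n−1)[D(n−1) + D(n−2)] with D(1)=0, D(2)=1: D(3)=2; D(4)=9; D(5)=44; D(6)=265; D(7)=1,854. So valid n = 4, 5, 6.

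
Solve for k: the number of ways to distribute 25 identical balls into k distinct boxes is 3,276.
4

Solution: Stars and bars: the count is C(25+k−1, k−1), increasing in k. k=2: C(26,1) = 26, k=3: C(27,2) = 351, k=4: C(28,3) = 3,276 ✓. So k = 4.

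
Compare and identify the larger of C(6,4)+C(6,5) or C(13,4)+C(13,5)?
C(13,4)+C(13,5)

Reasoning: First=21, Second=2,002.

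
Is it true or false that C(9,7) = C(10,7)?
LHS = C(9,7) = 36; RHS = C(10,7) = 120. 36 ≠ 120, so the statement does not hold.

Answer: False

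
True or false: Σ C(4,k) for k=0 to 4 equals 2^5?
False

Reasoning: Binomial theorem: Σ C(4,k) = (1+1)^4 = 2^4 = 16; RHS 2^5 = 32.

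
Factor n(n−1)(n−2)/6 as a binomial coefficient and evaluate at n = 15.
C(n,3); C(15,3) = 455

Working:
n(n−1)(n−2)/6 = n!/(3!(n−3)!) = C(n,3). At n = 15: C(15,3) = 455.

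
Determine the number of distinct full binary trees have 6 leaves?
42

Working:
Using the Catalan number formula: C_n = C(2n, n) / (n+1)
C_5 = C(10, 5) / (5+1)
     = 252 / 6
     = 42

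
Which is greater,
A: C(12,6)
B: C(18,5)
A=C(12,6)=924, B=C(18,5)=8,568.

Answer: B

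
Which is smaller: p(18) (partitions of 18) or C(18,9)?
p(18)

Solution: Pentagonal recurrence p(n) = p(n−1) + p(n−2) − p(n−5) − p(n−7) + …: p(18) = p(17) + p(16) − p(13) − p(11) + p(6) + p(3) = 297 + 231 − 101 − 56 + 11 + 3 = 385; C(18,9) = 48,620.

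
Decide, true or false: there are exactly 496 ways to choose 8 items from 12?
C(12,8) = 495 ≠ 496.
Final answer: False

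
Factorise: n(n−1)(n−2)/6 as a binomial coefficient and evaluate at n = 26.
n(n−1)(n−2)/6 = n!/(3!(n−3)!) = C(n,3). At n = 26: C(26,3) = 2,600.
Final answer: C(n,3); C(26,3) = 2,600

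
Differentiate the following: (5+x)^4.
4(5+x)^3
Using the power rule: d/dx (5+x)^4 = 4(5+x)^{3}.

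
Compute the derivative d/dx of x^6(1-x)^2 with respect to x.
Product rule: 6x^{5}(1-x)^{2} + x^6·(-2)(1-x)^{1}.

Answer: 6x^5(1-x)^2 - 2x^6(1-x)^1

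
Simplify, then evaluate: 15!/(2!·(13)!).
105
This is C(15,2) = 105.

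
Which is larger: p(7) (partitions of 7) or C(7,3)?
C(7,3)

Explanation: Pentagonal recurrence p(n) = p(n−1) + p(n−2) − p(n−5) − p(n−7) + …: p(7) = p(6) + p(5) − p(2) − p(0) = 11 + 7 − 2 − 1 = 15; C(7,3) = 35.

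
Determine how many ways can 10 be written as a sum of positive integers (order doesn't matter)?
Pentagonal recurrence p(n) = p(n−1) + p(n−2) − p(n−5) − p(n−7) + …: p(10) = p(9) + p(8) − p(5) − p(3) = 30 + 22 − 7 − 3 = 42.

Answer: 42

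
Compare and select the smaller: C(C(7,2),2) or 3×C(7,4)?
C(C(7,2),2)=210, 3×C(7,4)=105.
Final answer: 3×C(7,4)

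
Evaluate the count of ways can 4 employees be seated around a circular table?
6

Explanation: Circular arrangements: (4-1)! = 6.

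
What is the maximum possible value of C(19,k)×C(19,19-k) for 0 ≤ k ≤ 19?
C(19,k)·C(19,19-k) = C(19,k)², maximised at the centre k = 9: C(19,9)² = 8,533,694,884.

Answer: 8,533,694,884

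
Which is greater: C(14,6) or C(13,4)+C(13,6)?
C(14,6)

Working:
C(14,6)=3,003; C(13,4)+C(13,6)=715+1,716=2,431.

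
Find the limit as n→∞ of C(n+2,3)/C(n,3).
1

Reasoning: Both numerator and denominator grow as n^3/3! for large n, so the ratio → 1.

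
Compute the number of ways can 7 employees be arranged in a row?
Arrangements of 7 distinct objects: 7! = 5,040.
Final answer: 5,040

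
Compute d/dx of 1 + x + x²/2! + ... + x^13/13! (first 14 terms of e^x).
Differentiating term by term gives the first 13 terms of e^x.

Answer: 1 + x + x²/2! + ... + x^12/12!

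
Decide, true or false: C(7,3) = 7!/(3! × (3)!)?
False

Working:
The correct denominator is 3!×4!, giving C(7,3) = 35; the stated RHS is 7!/(3!×3!) = 140 ≠ 35, so the statement does not hold.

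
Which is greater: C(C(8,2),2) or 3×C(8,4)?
C(C(8,2),2)

Solution: C(C(8,2),2)=378, 3×C(8,4)=210.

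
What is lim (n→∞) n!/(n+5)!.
n!/(n+5)! = 1/[(n+1)(n+2)···(n+5)] → 0 as n → ∞.

Answer: 0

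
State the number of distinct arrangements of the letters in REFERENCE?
7,560

Word has 9 letters (R=2, E=4, F=1, N=1, C=1). Arrangements: 9!/Π(k!) = 7,560.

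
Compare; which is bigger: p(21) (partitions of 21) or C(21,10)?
Pentagonal recurrence p(n) = p(n−1) + p(n−2) − p(n−5) − p(n−7) + …: p(21) = p(20) + p(19) − p(16) − p(14) + p(9) + p(6) = 627 + 490 − 231 − 135 + 30 + 11 = 792; C(21,10) = 352,716.
Final answer: C(21,10)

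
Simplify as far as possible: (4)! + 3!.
30

Solution: (4)! + 3! = (4)·3! + 3! = (4+1)·3! = 5·3! = 30.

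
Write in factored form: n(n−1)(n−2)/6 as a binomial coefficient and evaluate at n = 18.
n(n−1)(n−2)/6 = n!/(3!(n−3)!) = C(n,3). At n = 18: C(18,3) = 816.
Final answer: C(n,3); C(18,3) = 816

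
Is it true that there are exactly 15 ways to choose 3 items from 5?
C(5,3) = 10 ≠ 15.
Final answer: False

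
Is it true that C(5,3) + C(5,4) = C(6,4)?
Pascal's identity: LHS = 10 + 5 = 15; RHS = C(6,4) = 15. Both sides agree, so the statement holds.
Final answer: True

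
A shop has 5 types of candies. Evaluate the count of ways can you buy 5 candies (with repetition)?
126

Stars and bars: C(5+5-1, 5) = C(9, 5) = 126.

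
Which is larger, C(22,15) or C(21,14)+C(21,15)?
By Pascal's identity: C(22,15) = C(21,14)+C(21,15) = 170,544. Equal.
Final answer: Equal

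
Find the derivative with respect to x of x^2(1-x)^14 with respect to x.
2x^1(1-x)^14 - 14x^2(1-x)^13

Solution: Product rule: 2x^{1}(1-x)^{14} + x^2·(-14)(1-x)^{13}.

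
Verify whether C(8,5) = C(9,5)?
False

Reasoning: LHS = C(8,5) = 56; RHS = C(9,5) = 126. 56 ≠ 126, so the statement does not hold.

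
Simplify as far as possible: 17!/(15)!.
272
This equals 17×16 = 272.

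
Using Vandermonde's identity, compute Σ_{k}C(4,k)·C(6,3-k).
= C(4+6,3) = C(10,3) = 120.

Answer: 120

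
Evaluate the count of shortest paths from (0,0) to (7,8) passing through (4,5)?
2,520

Explanation: To (4,5): C(9,4)=126. From there: C(6,3)=20. Total: 2,520.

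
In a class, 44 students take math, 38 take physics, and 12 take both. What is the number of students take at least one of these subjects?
70

Solution: |A∪B| = |A|+|B|-|A∩B| = 44+38-12 = 70.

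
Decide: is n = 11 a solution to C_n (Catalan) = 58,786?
Yes

Working:
C_11 = C(22,11)/(11+1) = 705,432/12 = 58,786, which equals 58,786.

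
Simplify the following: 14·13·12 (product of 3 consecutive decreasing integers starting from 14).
2,184
This is P(14,3) = 14!/(11)! = 2,184.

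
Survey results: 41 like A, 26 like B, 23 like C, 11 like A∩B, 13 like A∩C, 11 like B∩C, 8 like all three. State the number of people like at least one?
63

|A∪B∪C| = 41+26+23-11-13-11+8 = 63.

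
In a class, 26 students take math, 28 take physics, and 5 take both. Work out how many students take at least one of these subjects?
49

Explanation: |A∪B| = |A|+|B|-|A∩B| = 26+28-5 = 49.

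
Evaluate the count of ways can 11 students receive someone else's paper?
14,684,570

Reasoning: Using D(n) = (n-1)[D(n-1) + D(n-2)]:
D(11) = (11-1) × [D(10) + D(9)]
      = 10 × [1334961 + 133496]
      = 10 × 1468457
      = 14,684,570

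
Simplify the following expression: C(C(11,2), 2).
1,485

C(11,2) = 55, then C(55, 2) = 1,485.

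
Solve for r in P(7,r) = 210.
3
P(7,r) = 7·6·…·(7−r+1), a product of r factors. Multiplying down from 7: 7 = 7; 7·6 = 42; 7·6·5 = 210 ✓ (3 factors). So r = 3.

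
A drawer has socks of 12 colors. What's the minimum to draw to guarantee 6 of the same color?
61

Reasoning: Worst case: 5 of each = 60. One more: 61.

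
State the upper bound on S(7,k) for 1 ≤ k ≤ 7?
Row S(7,k) for k = 1..7 (via S(n,k) = k·S(n−1,k) + S(n−1,k−1)): 1, 63, 301, 350, 140, 21, 1. The row is unimodal; maximum at k = 4: 350.
Final answer: 350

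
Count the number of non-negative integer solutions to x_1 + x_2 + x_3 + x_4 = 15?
816

C(15+4-1, 4-1) = 816.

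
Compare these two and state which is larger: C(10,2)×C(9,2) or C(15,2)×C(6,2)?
C(10,2)×C(9,2)

C(10,2)×C(9,2)=1,620, C(15,2)×C(6,2)=1,575.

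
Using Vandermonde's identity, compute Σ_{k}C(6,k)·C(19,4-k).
12,650

Working:
= C(6+19,4) = C(25,4) = 12,650.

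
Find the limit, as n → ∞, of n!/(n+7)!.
0
n!/(n+7)! = 1/[(n+1)(n+2)···(n+7)] → 0 as n → ∞.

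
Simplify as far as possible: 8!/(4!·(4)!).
This is C(8,4) = 70.

Answer: 70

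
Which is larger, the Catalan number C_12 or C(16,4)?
C_12 = C(24,12)/(12+1) = 2,704,156/13 = 208,012; C(16,4) = 1,820.
Final answer: C_12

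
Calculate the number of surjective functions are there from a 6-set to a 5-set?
1,800

Explanation: Onto functions = 5! × S(6,5)
First compute S(6,5) via recurrence:
Using the Stirling recurrence: S(n,k) = k·S(n-1,k) + S(n-1,k-1)
S(6,5) = 5·S(5,5) + S(5,4)
         = 5·1 + 10
         = 5 + 10
         = 15
Then: 120 × 15 = 1,800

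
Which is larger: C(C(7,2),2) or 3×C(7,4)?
C(C(7,2),2)

Explanation: C(C(7,2),2)=210, 3×C(7,4)=105.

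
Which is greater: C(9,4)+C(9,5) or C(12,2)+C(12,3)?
First=252, Second=286.
Final answer: C(12,2)+C(12,3)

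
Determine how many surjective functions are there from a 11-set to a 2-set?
Onto functions = 2! × S(11,2)
First compute S(11,2) via recurrence:
Using the Stirling recurrence: S(n,k) = k·S(n-1,k) + S(n-1,k-1)
S(11,2) = 2·S(10,2) + S(10,1)
         = 2·511 + 1
         = 1022 + 1
         = 1,023
Then: 2 × 1023 = 2,046
Final answer: 2,046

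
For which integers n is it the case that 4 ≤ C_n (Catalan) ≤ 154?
3, 4, 5, 6

Reasoning: C_2=2; C_3=5; C_4=14; C_5=42; C_6=132; C_7=429. So valid n = 3, 4, 5, 6.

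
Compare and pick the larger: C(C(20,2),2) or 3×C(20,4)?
C(C(20,2),2)=17,955, 3×C(20,4)=14,535.
Final answer: C(C(20,2),2)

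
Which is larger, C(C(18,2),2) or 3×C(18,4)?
C(C(18,2),2)=11,628, 3×C(18,4)=9,180.
Final answer: C(C(18,2),2)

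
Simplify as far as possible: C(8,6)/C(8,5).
1/2

C(n,k+1)/C(n,k) = (n−k)/(k+1). Here (8−5)/(5+1) = 3/6 = 1/2.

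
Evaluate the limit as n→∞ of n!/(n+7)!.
n!/(n+7)! = 1/[(n+1)(n+2)···(n+7)] → 0 as n → ∞.

Answer: 0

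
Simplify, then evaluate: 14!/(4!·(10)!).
1,001

Reasoning: This is C(14,4) = 1,001.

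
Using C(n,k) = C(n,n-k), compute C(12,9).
220

Explanation: C(12,9) = C(12,3) = 220.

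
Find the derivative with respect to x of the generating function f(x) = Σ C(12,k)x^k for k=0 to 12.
Term-by-term differentiation gives Σ k·C(12,k)x^{k-1} for k=1 to 12.
Final answer: Σ k·C(12,k)x^(k-1) for k=1 to 12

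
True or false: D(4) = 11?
False
Derangements of 4 elements: D(4) = (4-1)·[D(3) + D(2)] = 3·[2 + 1] = 9.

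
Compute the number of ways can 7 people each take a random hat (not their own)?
1,854

Reasoning: Using D(n) = (n-1)[D(n-1) + D(n-2)]:
D(7) = (7-1) × [D(6) + D(5)]
      = 6 × [265 + 44]
      = 6 × 309
      = 1,854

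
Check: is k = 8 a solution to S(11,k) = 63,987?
No

Reasoning: S(11,8) = 8·S(10,8) + S(10,7) = 8·750 + 5,880 = 11,880, which does not equal 63,987.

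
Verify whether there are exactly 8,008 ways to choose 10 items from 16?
True

Reasoning: C(16,10) = 8,008.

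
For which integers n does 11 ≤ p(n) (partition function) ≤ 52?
6, 7, 8, 9, 10

Solution: Tabulating p(n) via p(n) = p(n−1) + p(n−2) − p(n−5) − p(n−7) + …: p(5)=7; p(6)=11; p(7)=15; p(8)=22; p(9)=30; p(10)=42; p(11)=56. So valid n = 6, 7, 8, 9, 10.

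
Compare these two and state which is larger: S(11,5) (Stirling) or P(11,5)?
S(11,5) = 5·S(10,5) + S(10,4) = 5·42,525 + 34,105 = 246,730; P(11,5) = 55,440.
Final answer: S(11,5)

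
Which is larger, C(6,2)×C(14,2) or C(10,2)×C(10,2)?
C(10,2)×C(10,2)

Solution: C(6,2)×C(14,2)=1,365, C(10,2)×C(10,2)=2,025.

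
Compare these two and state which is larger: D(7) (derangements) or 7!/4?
D(7) = (7-1)·[D(6) + D(5)] = 6·[265 + 44] = 1,854; 7!/4 = 5,040/4 = 1,260.
Final answer: D(7)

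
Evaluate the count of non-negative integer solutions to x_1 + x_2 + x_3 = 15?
136
C(15+3-1, 3-1) = 136.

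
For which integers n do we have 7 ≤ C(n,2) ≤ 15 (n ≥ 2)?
5, 6

Reasoning: C(4,2)=6; C(5,2)=10; C(6,2)=15; C(7,2)=21. So valid n = 5, 6.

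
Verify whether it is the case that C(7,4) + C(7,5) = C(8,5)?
Pascal's identity: LHS = 35 + 21 = 56; RHS = C(8,5) = 56. Both sides agree, so the statement holds.

Answer: True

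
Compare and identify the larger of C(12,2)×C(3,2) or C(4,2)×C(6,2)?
C(12,2)×C(3,2)

Explanation: C(12,2)×C(3,2)=198, C(4,2)×C(6,2)=90.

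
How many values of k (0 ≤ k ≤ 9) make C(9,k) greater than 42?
4

Explanation: Row 9 is unimodal and symmetric about k=9/2. C(9,2)=36 ≤ 42; C(9,3)=84 > 42; by symmetry C(9,k) > 42 for k = 3..6. That's 6 - 3 + 1 = 4 values.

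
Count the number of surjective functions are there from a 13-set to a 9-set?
130,456,085,760

Working:
Onto functions = 9! × S(13,9)
First compute S(13,9) via recurrence:
Using the Stirling recurrence: S(n,k) = k·S(n-1,k) + S(n-1,k-1)
S(13,9) = 9·S(12,9) + S(12,8)
         = 9·22275 + 159027
         = 200475 + 159027
         = 359,502
Then: 362880 × 359502 = 130,456,085,760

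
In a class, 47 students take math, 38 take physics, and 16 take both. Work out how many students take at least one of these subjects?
69
|A∪B| = |A|+|B|-|A∩B| = 47+38-16 = 69.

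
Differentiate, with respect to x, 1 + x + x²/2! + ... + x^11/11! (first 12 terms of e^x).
Differentiating term by term gives the first 11 terms of e^x.

Answer: 1 + x + x²/2! + ... + x^10/10!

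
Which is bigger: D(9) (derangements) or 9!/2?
D(9) = (9-1)·[D(8) + D(7)] = 8·[14,833 + 1,854] = 133,496; 9!/2 = 362,880/2 = 181,440.
Final answer: 9!/2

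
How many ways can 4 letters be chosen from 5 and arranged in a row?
120

Solution: P(5,4) = 5!/(5-4)! = 120.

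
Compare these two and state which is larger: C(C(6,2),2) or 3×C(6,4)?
C(C(6,2),2)=105, 3×C(6,4)=45.

Answer: C(C(6,2),2)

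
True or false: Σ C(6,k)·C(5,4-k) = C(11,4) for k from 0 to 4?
True

Reasoning: Vandermonde's identity gives C(11,4) = 330; RHS C(11,4) = 330.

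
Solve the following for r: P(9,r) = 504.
3
P(9,r) = 9·8·…·(9−r+1), a product of r factors. Multiplying down from 9: 9 = 9; 9·8 = 72; 9·8·7 = 504 ✓ (3 factors). So r = 3.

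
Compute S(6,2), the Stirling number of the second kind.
31

Explanation: Using the Stirling recurrence: S(n,k) = k·S(n-1,k) + S(n-1,k-1)
S(6,2) = 2·S(5,2) + S(5,1)
         = 2·15 + 1
         = 30 + 1
         = 31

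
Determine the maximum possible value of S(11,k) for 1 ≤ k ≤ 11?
246,730

Explanation: Row S(11,k) for k = 1..11 (via S(n,k) = k·S(n−1,k) + S(n−1,k−1)): 1, 1,023, 28,501, 145,750, 246,730, 179,487, 63,987, 11,880, 1,155, 55, 1. The row is unimodal; maximum at k = 5: 246,730.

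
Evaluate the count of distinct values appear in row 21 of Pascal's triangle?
11

Explanation: Row 21 has entries C(21,0)..C(21,21); by symmetry C(21,k)=C(21,21-k), giving 11 distinct values.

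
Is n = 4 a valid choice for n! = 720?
No

Explanation: 4! = 4·3! = 4·6 = 24, which does not equal 720.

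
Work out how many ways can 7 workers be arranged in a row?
5,040

Solution: Arrangements of 7 distinct objects: 7! = 5,040.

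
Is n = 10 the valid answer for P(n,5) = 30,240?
Yes

P(10,5) = 10·9·8·7·6 = 30,240, which equals 30,240.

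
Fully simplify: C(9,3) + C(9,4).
By Pascal's identity: C(10,4) = 210.

Answer: 210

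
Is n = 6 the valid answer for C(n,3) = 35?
No

Working:
C(6,3) = 6·5·4/3! = 120/6 = 20, which does not equal 35.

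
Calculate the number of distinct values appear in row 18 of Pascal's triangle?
10

Row 18 has entries C(18,0)..C(18,18); by symmetry C(18,k)=C(18,18-k), giving 10 distinct values.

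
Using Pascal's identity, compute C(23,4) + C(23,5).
C(23,4) + C(23,5) = C(24,5) = 42,504.

Answer: 42,504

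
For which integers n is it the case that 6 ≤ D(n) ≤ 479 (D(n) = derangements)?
4, 5, 6

Working:
Using D(n) = (n−1)[D(n−1) + D(n−2)] with D(1)=0, D(2)=1: D(3)=2; D(4)=9; D(5)=44; D(6)=265; D(7)=1,854. So valid n = 4, 5, 6.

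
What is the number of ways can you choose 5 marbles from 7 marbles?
21

Explanation: C(7,5) = 7! / (5! × (7-5)!)
         = 7! / (5! × 2!)
         = 21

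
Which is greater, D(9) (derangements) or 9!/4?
D(9)

Explanation: D(9) = (9-1)·[D(8) + D(7)] = 8·[14,833 + 1,854] = 133,496; 9!/4 = 362,880/4 = 90,720.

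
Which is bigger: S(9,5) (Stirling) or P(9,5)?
S(9,5) = 5·S(8,5) + S(8,4) = 5·1,050 + 1,701 = 6,951; P(9,5) = 15,120.

Answer: P(9,5)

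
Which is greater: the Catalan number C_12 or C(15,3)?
C_12 = C(24,12)/(12+1) = 2,704,156/13 = 208,012; C(15,3) = 455.

Answer: C_12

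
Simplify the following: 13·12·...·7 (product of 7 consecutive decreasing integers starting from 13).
This is P(13,7) = 13!/(6)! = 8,648,640.
Final answer: 8,648,640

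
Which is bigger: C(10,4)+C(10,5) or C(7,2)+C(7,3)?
C(10,4)+C(10,5)

Working:
First=462, Second=56.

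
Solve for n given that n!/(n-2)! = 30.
6

n!/(n-2)! = n×(n-1), a product of 2 consecutive integers ≈ (n−0.5)^2. 30^(1/2) + 0.5 ≈ 6.0; check n = 6: 6×5 = 30 ✓. So n = 6.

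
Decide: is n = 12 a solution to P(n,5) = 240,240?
No
P(12,5) = 12·11·10·9·8 = 95,040, which does not equal 240,240.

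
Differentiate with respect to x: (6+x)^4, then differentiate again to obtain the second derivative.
12(6+x)^2

First derivative: 4(6+x)^{3}. Second derivative: 4·3·(6+x)^{2} = 12(6+x)^{2}.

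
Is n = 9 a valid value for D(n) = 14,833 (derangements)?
No

D(9) = (9-1)·[D(8) + D(7)] = 8·[14,833 + 1,854] = 133,496, which does not equal 14,833.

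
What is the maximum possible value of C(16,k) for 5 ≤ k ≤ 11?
12,870

Working:
C(16,k) is maximised at the centre of the row: C(16,8) = 12,870.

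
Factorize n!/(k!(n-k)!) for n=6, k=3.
This is the binomial coefficient C(6,3) = 20.
Final answer: C(6,3) = 20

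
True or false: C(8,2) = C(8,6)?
C(8,2) = C(8,8-2) by the symmetry property; both equal 28.
Final answer: True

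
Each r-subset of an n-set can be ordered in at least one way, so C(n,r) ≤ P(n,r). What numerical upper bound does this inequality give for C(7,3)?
210

P(7,3) = 7·6·5 = 210, so C(7,3) ≤ 210. (The bound is loose by a factor of 3! = 6: C(7,3) = 210/6 = 35.)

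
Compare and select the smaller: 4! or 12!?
4!

Solution: 4!=24, 12!=479,001,600. 12! > 4!.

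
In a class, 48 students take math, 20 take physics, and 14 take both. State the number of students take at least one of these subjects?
54

Working:
|A∪B| = |A|+|B|-|A∩B| = 48+20-14 = 54.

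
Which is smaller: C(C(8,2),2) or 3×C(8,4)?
C(C(8,2),2)=378, 3×C(8,4)=210.
Final answer: 3×C(8,4)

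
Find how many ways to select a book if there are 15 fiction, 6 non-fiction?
By the addition principle: 15 + 6 = 21.

Answer: 21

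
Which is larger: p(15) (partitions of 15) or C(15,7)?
C(15,7)

Solution: Pentagonal recurrence p(n) = p(n−1) + p(n−2) − p(n−5) − p(n−7) + …: p(15) = p(14) + p(13) − p(10) − p(8) + p(3) + p(0) = 135 + 101 − 42 − 22 + 3 + 1 = 176; C(15,7) = 6,435.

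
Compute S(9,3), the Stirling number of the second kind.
Using the Stirling recurrence: S(n,k) = k·S(n-1,k) + S(n-1,k-1)
S(9,3) = 3·S(8,3) + S(8,2)
         = 3·966 + 127
         = 2898 + 127
         = 3,025
Final answer: 3,025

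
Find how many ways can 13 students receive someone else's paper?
2,290,792,932

Explanation: Using D(n) = (n-1)[D(n-1) + D(n-2)]:
D(13) = (13-1) × [D(12) + D(11)]
      = 12 × [176214841 + 14684570]
      = 12 × 190899411
      = 2,290,792,932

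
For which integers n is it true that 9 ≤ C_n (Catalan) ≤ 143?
4, 5, 6

Solution: C_3=5; C_4=14; C_5=42; C_6=132; C_7=429. So valid n = 4, 5, 6.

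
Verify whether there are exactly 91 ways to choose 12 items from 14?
True

C(14,12) = 91.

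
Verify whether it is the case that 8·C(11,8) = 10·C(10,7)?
False

Absorption identity k·C(n,k) = n·C(n-1,k-1). LHS = 8·165 = 1,320; RHS = 10·120 = 1,200.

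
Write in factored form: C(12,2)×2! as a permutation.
C(12,2)×2! = [12!/(2!(10)!)]×2! = 12!/(10)! = P(12,2) = 132.

Answer: P(12,2)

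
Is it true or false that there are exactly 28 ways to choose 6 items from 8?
C(8,6) = 28.
Final answer: True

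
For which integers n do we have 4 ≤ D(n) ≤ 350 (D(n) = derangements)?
4, 5, 6
Using D(n) = (n−1)[D(n−1) + D(n−2)] with D(1)=0, D(2)=1: D(3)=2; D(4)=9; D(5)=44; D(6)=265; D(7)=1,854. So valid n = 4, 5, 6.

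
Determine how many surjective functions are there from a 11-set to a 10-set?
Onto functions = 10! × S(11,10)
First compute S(11,10) via recurrence:
Using the Stirling recurrence: S(n,k) = k·S(n-1,k) + S(n-1,k-1)
S(11,10) = 10·S(10,10) + S(10,9)
         = 10·1 + 45
         = 10 + 45
         = 55
Then: 3628800 × 55 = 199,584,000
Final answer: 199,584,000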